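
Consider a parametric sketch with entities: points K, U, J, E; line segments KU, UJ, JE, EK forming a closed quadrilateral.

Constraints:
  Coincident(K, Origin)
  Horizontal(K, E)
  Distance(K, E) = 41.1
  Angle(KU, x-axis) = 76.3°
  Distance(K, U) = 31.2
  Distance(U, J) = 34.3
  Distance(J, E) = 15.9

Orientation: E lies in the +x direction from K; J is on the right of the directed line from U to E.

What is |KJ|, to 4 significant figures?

25.25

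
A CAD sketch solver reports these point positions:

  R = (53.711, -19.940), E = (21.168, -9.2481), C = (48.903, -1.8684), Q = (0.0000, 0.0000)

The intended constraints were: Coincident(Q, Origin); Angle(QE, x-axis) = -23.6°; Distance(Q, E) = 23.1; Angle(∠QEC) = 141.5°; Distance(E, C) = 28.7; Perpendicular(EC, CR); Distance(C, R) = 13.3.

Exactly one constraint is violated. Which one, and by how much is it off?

Distance(C, R) = 13.3 — off by 5.40.

Q = (0.00, 0.00) ✓; QE at -23.60° ✓; |QE| = 23.10 ✓; ∠QEC = 141.5° ✓; |EC| = 28.70 ✓; ∠(EC, CR) = 90.00° ✓; |CR| = 18.70 ✗.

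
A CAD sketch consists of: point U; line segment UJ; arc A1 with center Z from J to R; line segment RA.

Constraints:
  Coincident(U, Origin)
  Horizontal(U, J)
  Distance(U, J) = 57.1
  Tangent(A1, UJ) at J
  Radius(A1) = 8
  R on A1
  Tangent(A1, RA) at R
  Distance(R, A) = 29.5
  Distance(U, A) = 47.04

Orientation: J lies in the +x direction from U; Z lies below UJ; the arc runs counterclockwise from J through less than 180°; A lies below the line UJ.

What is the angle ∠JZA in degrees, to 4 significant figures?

136.5°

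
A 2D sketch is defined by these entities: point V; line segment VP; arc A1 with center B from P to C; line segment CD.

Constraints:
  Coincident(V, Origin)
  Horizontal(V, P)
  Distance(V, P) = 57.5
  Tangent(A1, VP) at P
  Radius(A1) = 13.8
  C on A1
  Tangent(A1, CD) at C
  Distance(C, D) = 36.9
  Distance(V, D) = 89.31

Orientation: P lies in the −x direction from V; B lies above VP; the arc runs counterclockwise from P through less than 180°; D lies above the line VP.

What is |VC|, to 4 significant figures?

53.45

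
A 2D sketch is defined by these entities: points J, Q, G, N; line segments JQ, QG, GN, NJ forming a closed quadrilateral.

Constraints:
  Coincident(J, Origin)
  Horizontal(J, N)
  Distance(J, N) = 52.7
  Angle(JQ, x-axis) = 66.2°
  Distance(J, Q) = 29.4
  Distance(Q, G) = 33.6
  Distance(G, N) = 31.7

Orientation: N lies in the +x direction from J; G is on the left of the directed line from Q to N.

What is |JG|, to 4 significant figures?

54.73

J is at the origin; J and N share the same y with |JN| = 52.7 and N in +x, so N = (52.7, 0). JQ runs at 66.2° with |JQ| = 29.4, so Q = (11.86, 26.90). G is determined by |QG| = 33.6 and |GN| = 31.7 together: it lies at the intersection of circle(Q, 33.6) and circle(N, 31.7). With |QN| = 48.90, the foot of the radical line on QN is 25.72 from Q and the perpendicular offset is √(33.6² − 25.72²) = 21.62. Taking the left-of-QN solution: G = (45.24, 30.81).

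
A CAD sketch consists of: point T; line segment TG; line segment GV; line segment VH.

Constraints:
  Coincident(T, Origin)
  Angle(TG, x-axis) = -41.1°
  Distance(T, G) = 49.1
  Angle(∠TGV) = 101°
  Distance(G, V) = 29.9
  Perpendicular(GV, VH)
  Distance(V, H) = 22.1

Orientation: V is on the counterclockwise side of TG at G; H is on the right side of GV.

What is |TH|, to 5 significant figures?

80.522

∠TGV = 101.0°, so GV runs at -41.1° + (180° − 101.0°) = 37.900° from the x-axis; with |GV| = 29.9, V = G + 29.9·(cos 37.900°, sin 37.900°) = (60.594, -13.910). GV ⟂ VH; with |VH| = 22.1 on the right of GV, H = V + 22.1·(0.61429, -0.78908) = (74.169, -31.349). Then |TH| = |H − T| = 80.522.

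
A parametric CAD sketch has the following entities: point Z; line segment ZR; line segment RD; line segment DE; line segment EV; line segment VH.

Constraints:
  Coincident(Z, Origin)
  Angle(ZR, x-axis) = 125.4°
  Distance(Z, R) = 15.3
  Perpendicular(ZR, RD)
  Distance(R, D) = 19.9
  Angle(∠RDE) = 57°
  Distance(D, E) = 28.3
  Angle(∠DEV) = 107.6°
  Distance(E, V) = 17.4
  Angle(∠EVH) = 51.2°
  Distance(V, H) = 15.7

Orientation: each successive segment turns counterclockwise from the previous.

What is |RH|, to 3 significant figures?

9.94

Z is at the origin; ZR runs at 125.4° with length 15.3, so R = (-8.86, 12.5). ZR is perpendicular to RD, so RD runs at -145°; with |RD| = 19.9, D = (-25.1, 0.944). ∠RDE = 57.0° gives DE at -21.6° from the x-axis; with |DE| = 28.3, E = (1.23, -9.47). ∠DEV = 107.6° gives EV at 50.8° from the x-axis; with |EV| = 17.4, V = (12.2, 4.01). ∠EVH = 51.2° gives VH at 180° from the x-axis; with |VH| = 15.7, H = (-3.47, 4.12). Then |RH| = |H − R| = 9.94.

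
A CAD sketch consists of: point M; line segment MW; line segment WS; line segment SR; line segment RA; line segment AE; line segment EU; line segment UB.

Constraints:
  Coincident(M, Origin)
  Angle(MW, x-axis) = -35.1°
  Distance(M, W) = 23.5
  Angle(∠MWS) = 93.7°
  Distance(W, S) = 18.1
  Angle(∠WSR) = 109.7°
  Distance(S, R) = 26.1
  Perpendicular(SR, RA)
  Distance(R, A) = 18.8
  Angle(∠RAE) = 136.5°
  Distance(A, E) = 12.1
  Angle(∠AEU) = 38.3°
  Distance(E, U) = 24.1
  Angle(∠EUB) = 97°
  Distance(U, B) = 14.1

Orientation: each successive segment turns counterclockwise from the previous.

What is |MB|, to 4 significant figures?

29.76

M is at the origin; MW runs at -35.1° with length 23.5, so W = (19.23, -13.51). ∠MWS = 93.7° gives WS at 51.20° from the x-axis; with |WS| = 18.1, S = (30.57, 0.5934). ∠WSR = 109.7° gives SR at 121.5° from the x-axis; with |SR| = 26.1, R = (16.93, 22.85). SR ⟂ RA, so RA runs at -148.5°; with |RA| = 18.8, A = (0.9012, 13.02). ∠RAE = 136.5° gives AE at -105.0° from the x-axis; with |AE| = 12.1, E = (-2.231, 1.337). ∠AEU = 38.3° gives EU at 36.70° from the x-axis; with |EU| = 24.1, U = (17.09, 15.74). ∠EUB = 97.0° gives UB at 119.7° from the x-axis; with |UB| = 14.1, B = (10.11, 27.99). Then |MB| = |B − M| = 29.76.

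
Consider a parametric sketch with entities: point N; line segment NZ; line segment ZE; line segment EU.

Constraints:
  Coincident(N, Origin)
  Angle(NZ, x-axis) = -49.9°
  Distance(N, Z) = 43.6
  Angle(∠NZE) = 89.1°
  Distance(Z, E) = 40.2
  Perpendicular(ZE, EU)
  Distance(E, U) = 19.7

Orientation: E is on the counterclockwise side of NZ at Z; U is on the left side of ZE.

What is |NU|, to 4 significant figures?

46.18

∠NZE = 89.1°, so ZE runs at -49.9° + (180° − 89.1°) = 41.00° from the x-axis; with |ZE| = 40.2, E = Z + 40.2·(cos 41.00°, sin 41.00°) = (58.42, -6.977). ZE ⟂ EU; with |EU| = 19.7 on the left of ZE, U = E + 19.7·(-0.6561, 0.7547) = (45.50, 7.891). Then |NU| = |U − N| = 46.18.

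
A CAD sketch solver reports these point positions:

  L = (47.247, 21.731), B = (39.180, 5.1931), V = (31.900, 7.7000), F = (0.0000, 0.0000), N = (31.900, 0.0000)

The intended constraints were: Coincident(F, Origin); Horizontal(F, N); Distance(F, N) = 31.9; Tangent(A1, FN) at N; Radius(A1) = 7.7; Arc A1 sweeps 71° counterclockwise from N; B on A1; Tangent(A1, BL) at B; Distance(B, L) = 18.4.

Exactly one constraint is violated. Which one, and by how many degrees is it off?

Tangent(A1, BL) at B — off by 7.00°.

F = (0.00, 0.00) ✓; F.y = 0.00, N.y = 0.00 ✓; |FN| = 31.90 ✓; ∠(VN, NF) = 90.00° ✓; |VN| = 7.700 ✓; bearing(V→B) − bearing(V→N) = 71.00° ✓; |VB| = 7.700 ✓; ∠(VB, BL) = 97.00° ✗; |BL| = 18.40 ✓.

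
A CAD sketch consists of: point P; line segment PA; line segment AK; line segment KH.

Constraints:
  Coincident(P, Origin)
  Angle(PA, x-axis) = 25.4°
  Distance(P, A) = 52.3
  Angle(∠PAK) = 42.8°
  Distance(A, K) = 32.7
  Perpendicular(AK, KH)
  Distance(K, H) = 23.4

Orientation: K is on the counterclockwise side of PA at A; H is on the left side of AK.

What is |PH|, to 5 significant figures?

13.396

P is at the origin; PA runs at 25.4° with length 52.3, so A = 52.3·(cos 25.4°, sin 25.4°) = (47.244, 22.433). ∠PAK = 42.8°, so AK runs at 25.4° + (180° − 42.8°) = 162.60° from the x-axis; with |AK| = 32.7, K = A + 32.7·(cos 162.60°, sin 162.60°) = (16.041, 32.212). The perpendicularity gives KH at right angles to AK; with |KH| = 23.4 on the left of AK, H = K + 23.4·(-0.29904, -0.95424) = (9.0432, 9.8827). Then |PH| = |H − P| = 13.396.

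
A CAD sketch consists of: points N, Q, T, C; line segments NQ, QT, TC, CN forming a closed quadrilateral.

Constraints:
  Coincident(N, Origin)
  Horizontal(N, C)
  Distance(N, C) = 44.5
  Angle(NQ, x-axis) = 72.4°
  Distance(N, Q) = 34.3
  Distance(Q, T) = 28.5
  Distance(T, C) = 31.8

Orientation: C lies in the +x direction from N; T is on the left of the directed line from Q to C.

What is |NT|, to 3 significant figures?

49.9

Checks: |QT| = 28.50 ✓; |TC| = 31.80 ✓.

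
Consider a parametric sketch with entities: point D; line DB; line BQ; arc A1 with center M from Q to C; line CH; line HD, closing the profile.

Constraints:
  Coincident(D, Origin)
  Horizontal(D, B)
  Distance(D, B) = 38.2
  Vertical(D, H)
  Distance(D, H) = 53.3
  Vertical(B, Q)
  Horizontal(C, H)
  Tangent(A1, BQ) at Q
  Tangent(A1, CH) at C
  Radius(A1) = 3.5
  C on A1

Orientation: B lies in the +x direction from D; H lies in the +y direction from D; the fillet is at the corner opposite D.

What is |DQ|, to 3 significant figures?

62.8

The virtual corner opposite D is at (38.2, 53.3). Tangency of A1 to BQ means the radius MQ is perpendicular to BQ and A1 meets CH tangentially, so MC is at right angles to CH, with radius 3.5, so the center M sits 3.5 in from both sides at M = (34.7, 49.8). That places the tangent points at Q = (38.2, 49.8) on BQ and C = (34.7, 53.3) on CH. Then |DQ| = |Q − D| = 62.8.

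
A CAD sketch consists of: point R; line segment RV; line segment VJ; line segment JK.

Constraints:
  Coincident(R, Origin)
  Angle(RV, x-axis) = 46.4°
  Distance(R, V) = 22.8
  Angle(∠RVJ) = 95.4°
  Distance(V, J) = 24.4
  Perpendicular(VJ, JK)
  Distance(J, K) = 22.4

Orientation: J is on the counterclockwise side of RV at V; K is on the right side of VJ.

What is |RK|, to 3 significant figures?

52.3

R is at the origin; RV runs at 46.4° with length 22.8, so V = 22.8·(cos 46.4°, sin 46.4°) = (15.7, 16.5). ∠RVJ = 95.4°, so VJ runs at 46.4° + (180° − 95.4°) = 131° from the x-axis; with |VJ| = 24.4, J = V + 24.4·(cos 131°, sin 131°) = (-0.285, 34.9). The perpendicularity gives JK at right angles to VJ; with |JK| = 22.4 on the right of VJ, K = J + 22.4·(0.755, 0.656) = (16.6, 49.6). Then |RK| = |K − R| = 52.3.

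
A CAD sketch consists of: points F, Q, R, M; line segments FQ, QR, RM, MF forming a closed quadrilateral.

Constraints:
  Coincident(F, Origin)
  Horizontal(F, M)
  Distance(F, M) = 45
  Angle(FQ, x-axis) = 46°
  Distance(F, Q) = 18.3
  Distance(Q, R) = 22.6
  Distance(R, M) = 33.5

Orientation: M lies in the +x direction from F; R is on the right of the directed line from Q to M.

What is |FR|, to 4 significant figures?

15.95

F is at the origin; F and M share the same y with |FM| = 45.0 and M in +x, so M = (45.0, 0). FQ runs at 46.0° with |FQ| = 18.3, so Q = (12.71, 13.16). R is determined by |QR| = 22.6 and |RM| = 33.5 together: it lies at the intersection of circle(Q, 22.6) and circle(M, 33.5). With |QM| = 34.87, the foot of the radical line on QM is 8.665 from Q and the perpendicular offset is √(22.6² − 8.665²) = 20.87. Taking the right-of-QM solution: R = (12.86, -9.436).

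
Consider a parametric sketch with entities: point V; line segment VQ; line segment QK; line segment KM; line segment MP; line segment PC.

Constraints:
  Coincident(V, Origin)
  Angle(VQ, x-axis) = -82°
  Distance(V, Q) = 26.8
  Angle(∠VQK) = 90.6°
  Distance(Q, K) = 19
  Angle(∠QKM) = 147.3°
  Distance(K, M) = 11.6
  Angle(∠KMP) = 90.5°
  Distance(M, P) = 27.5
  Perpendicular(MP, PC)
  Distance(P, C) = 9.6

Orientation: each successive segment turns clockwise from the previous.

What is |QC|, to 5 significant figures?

25.144

V is at the origin; VQ runs at -82.0° with length 26.8, so Q = (3.7298, -26.539). ∠VQK = 90.6° gives QK at -171.40° from the x-axis; with |QK| = 19.0, K = (-15.057, -29.380). ∠QKM = 147.3° gives KM at 155.90° from the x-axis; with |KM| = 11.6, M = (-25.645, -24.644). ∠KMP = 90.5° gives MP at 66.400° from the x-axis; with |MP| = 27.5, P = (-14.636, 0.55625). The perpendicularity gives PC at right angles to MP, so PC runs at -23.600°; with |PC| = 9.6, C = (-5.8387, -3.2871). Then |QC| = |C − Q| = 25.144.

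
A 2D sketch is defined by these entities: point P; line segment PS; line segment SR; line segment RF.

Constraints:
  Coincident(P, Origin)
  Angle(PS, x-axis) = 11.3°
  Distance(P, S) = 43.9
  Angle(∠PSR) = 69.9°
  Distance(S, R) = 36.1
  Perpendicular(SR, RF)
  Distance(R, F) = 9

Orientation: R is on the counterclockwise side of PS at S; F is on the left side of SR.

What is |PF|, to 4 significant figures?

38.47

P is at the origin; PS runs at 11.3° with length 43.9, so S = 43.9·(cos 11.3°, sin 11.3°) = (43.05, 8.602). ∠PSR = 69.9°, so SR runs at 11.3° + (180° − 69.9°) = 121.4° from the x-axis; with |SR| = 36.1, R = S + 36.1·(cos 121.4°, sin 121.4°) = (24.24, 39.42). The perpendicularity gives RF at right angles to SR; with |RF| = 9.0 on the left of SR, F = R + 9.0·(-0.8536, -0.5210) = (16.56, 34.73). Then |PF| = |F − P| = 38.47.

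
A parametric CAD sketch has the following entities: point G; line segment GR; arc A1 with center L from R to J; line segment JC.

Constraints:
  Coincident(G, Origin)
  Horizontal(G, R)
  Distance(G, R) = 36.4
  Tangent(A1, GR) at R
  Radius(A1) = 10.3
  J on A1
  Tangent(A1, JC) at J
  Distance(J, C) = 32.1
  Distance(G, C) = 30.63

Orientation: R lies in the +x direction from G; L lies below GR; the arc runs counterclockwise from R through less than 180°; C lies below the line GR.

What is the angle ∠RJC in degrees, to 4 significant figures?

153.9°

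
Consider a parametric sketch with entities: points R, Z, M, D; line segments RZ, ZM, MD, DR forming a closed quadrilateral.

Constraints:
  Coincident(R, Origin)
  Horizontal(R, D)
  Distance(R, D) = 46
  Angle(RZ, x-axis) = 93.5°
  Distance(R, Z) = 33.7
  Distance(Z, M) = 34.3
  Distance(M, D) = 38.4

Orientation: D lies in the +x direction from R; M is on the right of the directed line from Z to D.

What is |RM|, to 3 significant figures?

7.64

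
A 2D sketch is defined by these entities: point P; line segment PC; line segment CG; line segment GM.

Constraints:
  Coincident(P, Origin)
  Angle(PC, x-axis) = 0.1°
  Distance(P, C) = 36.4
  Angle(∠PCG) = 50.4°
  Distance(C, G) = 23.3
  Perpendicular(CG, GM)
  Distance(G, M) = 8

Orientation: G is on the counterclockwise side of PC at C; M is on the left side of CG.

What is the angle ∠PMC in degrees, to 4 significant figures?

108.7°

∠PCG = 50.4°, so CG runs at 0.1° + (180° − 50.4°) = 129.7° from the x-axis; with |CG| = 23.3, G = C + 23.3·(cos 129.7°, sin 129.7°) = (21.52, 17.99). CG ⟂ GM; with |GM| = 8.0 on the left of CG, M = G + 8.0·(-0.7694, -0.6388) = (15.36, 12.88). Then cos ∠PMC = MP·MC / (|MP||MC|), giving 108.7°.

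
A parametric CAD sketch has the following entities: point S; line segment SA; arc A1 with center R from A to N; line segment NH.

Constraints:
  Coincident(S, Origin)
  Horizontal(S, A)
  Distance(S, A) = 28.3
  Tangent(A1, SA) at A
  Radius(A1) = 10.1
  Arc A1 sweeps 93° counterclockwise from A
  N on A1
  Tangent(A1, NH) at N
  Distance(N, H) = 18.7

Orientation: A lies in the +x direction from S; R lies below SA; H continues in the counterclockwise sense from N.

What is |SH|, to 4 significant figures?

35.03

S is at the origin; SA is horizontal with |SA| = 28.3 and A on the +x side, so A = (28.30, 0.000). Tangency of A1 to SA means the radius RA is perpendicular to SA, so R = A + (0, -10.1) = (28.30, -10.10). On A1, A sits at bearing 90° from R; a 93° counterclockwise sweep puts N at bearing 183°, so N = R + 10.1·(cos 183°, sin 183°) = (18.21, -10.63). Tangency of A1 to NH means the radius RN is perpendicular to NH, so NH runs along (−sin 183°, cos 183°); with |NH| = 18.7, H = (19.19, -29.30). Then |SH| = |H − S| = 35.03.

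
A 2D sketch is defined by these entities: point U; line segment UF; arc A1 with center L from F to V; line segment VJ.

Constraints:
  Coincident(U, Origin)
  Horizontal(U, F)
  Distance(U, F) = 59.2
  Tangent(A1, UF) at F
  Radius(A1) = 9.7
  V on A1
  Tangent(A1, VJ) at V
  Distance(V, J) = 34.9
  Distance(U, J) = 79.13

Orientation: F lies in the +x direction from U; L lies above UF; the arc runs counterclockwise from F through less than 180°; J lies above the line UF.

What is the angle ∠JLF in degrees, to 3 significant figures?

171°

U is at the origin; U and F share the same y with |UF| = 59.2 and F on the +x side, so F = (59.2, 0.00). Tangency of A1 to UF means the radius LF is perpendicular to UF, so L = F + (0, 9.7) = (59.2, 9.70). Since LV ⟂ VJ (tangency), |LJ| = √(9.7² + 34.9²) = 36.2 regardless of where V sits on A1. So J lies on both circle(U, 79.13) and circle(L, 36.2); the above-UF intersection is J = (64.7, 45.5). V is the foot of the tangent from J: V = (68.8, 10.8).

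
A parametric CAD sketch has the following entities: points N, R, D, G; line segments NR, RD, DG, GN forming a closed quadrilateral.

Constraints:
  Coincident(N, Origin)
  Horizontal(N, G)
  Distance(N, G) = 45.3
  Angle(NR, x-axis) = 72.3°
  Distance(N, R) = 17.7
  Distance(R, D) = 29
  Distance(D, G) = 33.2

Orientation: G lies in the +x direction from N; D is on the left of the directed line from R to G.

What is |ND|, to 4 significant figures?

43.33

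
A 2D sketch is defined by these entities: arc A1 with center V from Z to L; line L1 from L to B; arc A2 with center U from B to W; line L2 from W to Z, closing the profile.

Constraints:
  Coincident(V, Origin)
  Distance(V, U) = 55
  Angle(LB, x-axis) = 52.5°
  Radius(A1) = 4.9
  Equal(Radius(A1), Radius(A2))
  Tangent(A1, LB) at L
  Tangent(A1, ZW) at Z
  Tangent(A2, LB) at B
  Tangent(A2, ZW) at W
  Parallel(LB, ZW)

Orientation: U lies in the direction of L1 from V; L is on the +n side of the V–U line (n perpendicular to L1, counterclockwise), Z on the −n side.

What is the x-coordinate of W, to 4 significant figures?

37.37

The slot axis is L1's direction at 52.5°, so u = (cos 52.5°, sin 52.5°) = (0.6088, 0.7934) and n = (−sin 52.5°, cos 52.5°) = (-0.7934, 0.6088). V is at the origin and U lies 55.0 along u from V, so U = 55.0·u = (33.48, 43.63). Tangency of A1 to both parallel lines with radius 4.9 puts L and Z at V ± 4.9·n: L = (-3.887, 2.983), Z = (3.887, -2.983). Equal radii place B and W the same way about U: B = U + 4.9·n = (29.59, 46.62), W = U − 4.9·n = (37.37, 40.65). So W.x = 37.37.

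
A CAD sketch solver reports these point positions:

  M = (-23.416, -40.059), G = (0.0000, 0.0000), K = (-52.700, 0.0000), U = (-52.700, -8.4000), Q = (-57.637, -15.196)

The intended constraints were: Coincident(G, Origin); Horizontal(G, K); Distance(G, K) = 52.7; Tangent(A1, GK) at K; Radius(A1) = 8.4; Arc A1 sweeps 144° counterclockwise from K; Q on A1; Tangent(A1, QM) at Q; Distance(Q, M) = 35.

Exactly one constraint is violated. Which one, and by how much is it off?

Distance(Q, M) = 35 — off by 7.30.

G = (0.00, 0.00) ✓; G.y = 0.00, K.y = 0.00 ✓; |GK| = 52.70 ✓; ∠(UK, KG) = 90.00° ✓; |UK| = 8.400 ✓; bearing(U→Q) − bearing(U→K) = 144.0° ✓; |UQ| = 8.400 ✓; ∠(UQ, QM) = 90.00° ✓; |QM| = 42.30 ✗.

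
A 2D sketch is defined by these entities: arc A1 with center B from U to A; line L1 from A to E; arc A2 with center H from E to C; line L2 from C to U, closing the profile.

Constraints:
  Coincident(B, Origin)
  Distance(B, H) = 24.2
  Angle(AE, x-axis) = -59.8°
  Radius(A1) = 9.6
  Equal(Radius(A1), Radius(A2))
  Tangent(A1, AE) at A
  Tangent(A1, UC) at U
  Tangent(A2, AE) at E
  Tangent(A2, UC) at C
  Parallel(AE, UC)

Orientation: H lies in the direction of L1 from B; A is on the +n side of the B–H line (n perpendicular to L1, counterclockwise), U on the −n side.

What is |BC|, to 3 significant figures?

26.0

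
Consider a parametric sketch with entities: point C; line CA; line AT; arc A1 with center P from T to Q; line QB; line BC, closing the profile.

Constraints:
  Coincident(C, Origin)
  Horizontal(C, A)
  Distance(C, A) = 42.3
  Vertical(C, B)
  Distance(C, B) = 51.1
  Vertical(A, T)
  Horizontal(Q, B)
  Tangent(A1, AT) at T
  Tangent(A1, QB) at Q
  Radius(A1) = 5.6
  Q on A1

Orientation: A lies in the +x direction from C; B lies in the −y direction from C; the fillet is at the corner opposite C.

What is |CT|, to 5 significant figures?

62.125

C is at the origin; CA is horizontal with |CA| = 42.3 and A on the +x side, so A = (42.300, 0.0000). C and B share the same x with |CB| = 51.1 and B on the −y side, so B = (0.0000, -51.100). The virtual corner opposite C is at (42.300, -51.100). Since A1 is tangent to AT there, PT ⟂ AT and the tangent condition forces PQ to be normal to QB, with radius 5.6, so the center P sits 5.6 in from both sides at P = (36.700, -45.500). That places the tangent points at T = (42.300, -45.500) on AT and Q = (36.700, -51.100) on QB. Then |CT| = |T − C| = 62.125.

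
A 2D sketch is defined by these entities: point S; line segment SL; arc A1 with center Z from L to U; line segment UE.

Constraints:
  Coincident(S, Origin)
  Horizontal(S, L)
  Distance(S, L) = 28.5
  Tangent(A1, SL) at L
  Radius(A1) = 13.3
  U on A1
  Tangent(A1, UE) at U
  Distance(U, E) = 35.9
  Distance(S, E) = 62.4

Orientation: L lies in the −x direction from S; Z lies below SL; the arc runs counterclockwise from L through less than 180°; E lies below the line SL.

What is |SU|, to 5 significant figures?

44.370

S is at the origin; S and L share the same y with |SL| = 28.5 and L on the −x side, so L = (-28.500, 0.0000). Tangency of A1 to SL means the radius ZL is perpendicular to SL, so Z = L + (0, -13.3) = (-28.500, -13.300). Since ZU ⟂ UE (tangency), |ZE| = √(13.3² + 35.9²) = 38.284 regardless of where U sits on A1. So E lies on both circle(S, 62.4) and circle(Z, 38.284); the below-SL intersection is E = (-36.248, -50.792). U is the foot of the tangent from E: U = (-41.649, -15.301).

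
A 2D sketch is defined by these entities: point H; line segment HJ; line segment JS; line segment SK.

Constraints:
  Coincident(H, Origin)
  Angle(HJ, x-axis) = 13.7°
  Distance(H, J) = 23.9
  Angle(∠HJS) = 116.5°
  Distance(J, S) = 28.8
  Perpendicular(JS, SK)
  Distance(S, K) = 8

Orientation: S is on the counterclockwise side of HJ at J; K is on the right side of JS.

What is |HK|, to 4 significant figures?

49.20

∠HJS = 116.5°, so JS runs at 13.7° + (180° − 116.5°) = 77.20° from the x-axis; with |JS| = 28.8, S = J + 28.8·(cos 77.20°, sin 77.20°) = (29.60, 33.74). The perpendicularity gives SK at right angles to JS; with |SK| = 8.0 on the right of JS, K = S + 8.0·(0.9751, -0.2215) = (37.40, 31.97). Then |HK| = |K − H| = 49.20.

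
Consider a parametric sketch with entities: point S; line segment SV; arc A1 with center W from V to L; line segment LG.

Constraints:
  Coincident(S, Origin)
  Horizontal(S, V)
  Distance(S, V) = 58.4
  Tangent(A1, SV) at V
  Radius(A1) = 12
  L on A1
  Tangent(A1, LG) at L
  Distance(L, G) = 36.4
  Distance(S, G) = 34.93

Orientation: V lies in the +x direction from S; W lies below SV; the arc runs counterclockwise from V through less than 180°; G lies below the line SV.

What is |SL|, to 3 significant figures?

50.7

Checks: |WL| = 12.00 ✓; ∠(WL, LG) = 90.00° ✓; |LG| = 36.40 ✓; |SG| = 34.93 ✓.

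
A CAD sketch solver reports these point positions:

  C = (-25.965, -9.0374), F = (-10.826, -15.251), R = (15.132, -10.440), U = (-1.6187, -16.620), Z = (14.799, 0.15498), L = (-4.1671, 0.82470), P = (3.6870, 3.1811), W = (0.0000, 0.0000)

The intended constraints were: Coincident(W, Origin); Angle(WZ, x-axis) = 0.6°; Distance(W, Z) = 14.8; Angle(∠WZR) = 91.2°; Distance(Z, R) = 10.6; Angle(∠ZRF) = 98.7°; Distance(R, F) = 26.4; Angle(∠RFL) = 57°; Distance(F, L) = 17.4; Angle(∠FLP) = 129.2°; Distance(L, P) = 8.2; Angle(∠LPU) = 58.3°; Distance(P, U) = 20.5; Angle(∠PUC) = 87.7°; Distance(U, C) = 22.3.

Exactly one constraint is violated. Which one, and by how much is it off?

Distance(U, C) = 22.3 — off by 3.20.

W = (0.00, 0.00) ✓; WZ at 0.6000° ✓; |WZ| = 14.80 ✓; ∠WZR = 91.20° ✓; |ZR| = 10.60 ✓; ∠ZRF = 98.70° ✓; |RF| = 26.40 ✓; ∠RFL = 57.00° ✓; |FL| = 17.40 ✓; ∠FLP = 129.2° ✓; |LP| = 8.200 ✓; ∠LPU = 58.30° ✓; |PU| = 20.50 ✓; ∠PUC = 87.70° ✓; |UC| = 25.50 ✗.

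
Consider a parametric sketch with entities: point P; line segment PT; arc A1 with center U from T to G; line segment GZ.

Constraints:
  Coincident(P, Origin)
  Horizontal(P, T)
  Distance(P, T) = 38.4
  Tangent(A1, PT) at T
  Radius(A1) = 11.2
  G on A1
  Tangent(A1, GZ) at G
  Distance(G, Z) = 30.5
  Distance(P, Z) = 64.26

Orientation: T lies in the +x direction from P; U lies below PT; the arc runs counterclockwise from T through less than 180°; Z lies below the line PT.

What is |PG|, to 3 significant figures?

34.8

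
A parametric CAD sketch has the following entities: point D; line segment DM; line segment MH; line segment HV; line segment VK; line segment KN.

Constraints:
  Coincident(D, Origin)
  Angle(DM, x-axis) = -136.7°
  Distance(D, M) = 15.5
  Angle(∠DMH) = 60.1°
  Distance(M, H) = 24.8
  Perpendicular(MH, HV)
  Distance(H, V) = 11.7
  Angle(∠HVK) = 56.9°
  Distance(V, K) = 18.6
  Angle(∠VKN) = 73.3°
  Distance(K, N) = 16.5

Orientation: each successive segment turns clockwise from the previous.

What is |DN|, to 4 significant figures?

26.59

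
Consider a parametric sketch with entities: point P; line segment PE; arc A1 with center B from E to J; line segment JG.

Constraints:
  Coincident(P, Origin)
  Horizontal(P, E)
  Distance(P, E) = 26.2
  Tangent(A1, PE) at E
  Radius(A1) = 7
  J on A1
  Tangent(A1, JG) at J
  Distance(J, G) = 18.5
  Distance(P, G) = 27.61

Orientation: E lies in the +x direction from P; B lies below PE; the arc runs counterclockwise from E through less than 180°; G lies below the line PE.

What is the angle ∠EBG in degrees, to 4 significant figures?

145.2°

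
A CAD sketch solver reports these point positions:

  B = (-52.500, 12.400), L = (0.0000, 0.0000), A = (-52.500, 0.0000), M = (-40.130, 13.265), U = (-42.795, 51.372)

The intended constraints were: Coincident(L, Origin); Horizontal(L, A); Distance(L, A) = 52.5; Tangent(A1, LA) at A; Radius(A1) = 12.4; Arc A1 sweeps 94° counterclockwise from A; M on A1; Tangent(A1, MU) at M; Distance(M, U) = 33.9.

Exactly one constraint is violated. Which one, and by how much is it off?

Distance(M, U) = 33.9 — off by 4.30.

L = (0.00, 0.00) ✓; L.y = 0.00, A.y = 0.00 ✓; |LA| = 52.50 ✓; ∠(BA, AL) = 90.00° ✓; |BA| = 12.40 ✓; bearing(B→M) − bearing(B→A) = 94.00° ✓; |BM| = 12.40 ✓; ∠(BM, MU) = 90.00° ✓; |MU| = 38.20 ✗.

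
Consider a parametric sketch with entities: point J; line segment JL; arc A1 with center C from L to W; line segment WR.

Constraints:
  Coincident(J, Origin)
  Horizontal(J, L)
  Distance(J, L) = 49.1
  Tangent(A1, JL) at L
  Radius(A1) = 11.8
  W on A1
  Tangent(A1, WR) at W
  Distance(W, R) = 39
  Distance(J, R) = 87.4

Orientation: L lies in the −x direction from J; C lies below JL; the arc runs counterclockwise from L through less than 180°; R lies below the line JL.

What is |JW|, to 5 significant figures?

60.064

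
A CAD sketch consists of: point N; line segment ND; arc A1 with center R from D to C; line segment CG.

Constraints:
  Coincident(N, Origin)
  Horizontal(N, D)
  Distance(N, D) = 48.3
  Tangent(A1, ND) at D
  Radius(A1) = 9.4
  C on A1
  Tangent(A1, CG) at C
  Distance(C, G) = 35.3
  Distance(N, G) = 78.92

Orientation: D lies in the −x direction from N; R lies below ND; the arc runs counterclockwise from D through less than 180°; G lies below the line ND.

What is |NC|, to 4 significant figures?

57.64

Checks: N = (0.00, 0.00) ✓; |RC| = 9.400 ✓; ∠(RC, CG) = 90.00° ✓; |CG| = 35.30 ✓; |NG| = 78.92 ✓.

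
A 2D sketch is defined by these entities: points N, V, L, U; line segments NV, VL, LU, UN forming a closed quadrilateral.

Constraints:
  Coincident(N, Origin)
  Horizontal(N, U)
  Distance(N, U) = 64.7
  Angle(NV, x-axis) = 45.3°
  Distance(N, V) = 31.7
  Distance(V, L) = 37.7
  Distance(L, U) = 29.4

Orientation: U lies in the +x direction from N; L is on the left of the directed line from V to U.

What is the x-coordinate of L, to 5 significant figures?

59.451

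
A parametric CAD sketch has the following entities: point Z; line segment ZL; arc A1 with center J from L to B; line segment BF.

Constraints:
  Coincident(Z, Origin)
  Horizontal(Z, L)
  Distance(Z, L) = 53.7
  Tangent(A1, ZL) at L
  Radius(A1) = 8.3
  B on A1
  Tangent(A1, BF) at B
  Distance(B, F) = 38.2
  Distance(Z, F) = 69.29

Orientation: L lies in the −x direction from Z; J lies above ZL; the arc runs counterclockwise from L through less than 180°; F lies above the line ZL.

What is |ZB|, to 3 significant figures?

46.4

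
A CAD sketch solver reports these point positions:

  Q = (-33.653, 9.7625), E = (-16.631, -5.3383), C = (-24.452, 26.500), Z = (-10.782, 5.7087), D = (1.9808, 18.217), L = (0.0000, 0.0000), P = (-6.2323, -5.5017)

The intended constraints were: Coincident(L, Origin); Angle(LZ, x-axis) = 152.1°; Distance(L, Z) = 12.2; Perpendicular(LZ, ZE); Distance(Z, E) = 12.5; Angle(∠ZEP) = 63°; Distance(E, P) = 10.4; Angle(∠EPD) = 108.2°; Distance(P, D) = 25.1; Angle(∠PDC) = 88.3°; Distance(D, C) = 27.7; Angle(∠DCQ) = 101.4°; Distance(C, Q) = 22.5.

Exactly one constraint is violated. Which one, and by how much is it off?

Distance(C, Q) = 22.5 — off by 3.40.

L = (0.00, 0.00) ✓; LZ at 152.1° ✓; |LZ| = 12.20 ✓; ∠(LZ, ZE) = 90.00° ✓; |ZE| = 12.50 ✓; ∠ZEP = 63.00° ✓; |EP| = 10.40 ✓; ∠EPD = 108.2° ✓; |PD| = 25.10 ✓; ∠PDC = 88.30° ✓; |DC| = 27.70 ✓; ∠DCQ = 101.4° ✓; |CQ| = 19.10 ✗.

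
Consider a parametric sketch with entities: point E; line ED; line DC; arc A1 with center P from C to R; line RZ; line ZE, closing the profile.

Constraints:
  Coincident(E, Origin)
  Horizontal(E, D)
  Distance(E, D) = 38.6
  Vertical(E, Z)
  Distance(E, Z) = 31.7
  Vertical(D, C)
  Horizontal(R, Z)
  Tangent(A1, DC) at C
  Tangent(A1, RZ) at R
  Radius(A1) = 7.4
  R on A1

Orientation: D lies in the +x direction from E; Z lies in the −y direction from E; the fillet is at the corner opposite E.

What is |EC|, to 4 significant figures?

45.61

E is at the origin; E and D share the same y with |ED| = 38.6 and D on the +x side, so D = (38.60, 0.000). E and Z share the same x with |EZ| = 31.7 and Z on the −y side, so Z = (0.000, -31.70). The virtual corner opposite E is at (38.60, -31.70). Tangency of A1 to DC means the radius PC is perpendicular to DC and A1 meets RZ tangentially, so PR is at right angles to RZ, with radius 7.4, so the center P sits 7.4 in from both sides at P = (31.20, -24.30). That places the tangent points at C = (38.60, -24.30) on DC and R = (31.20, -31.70) on RZ. Then |EC| = |C − E| = 45.61.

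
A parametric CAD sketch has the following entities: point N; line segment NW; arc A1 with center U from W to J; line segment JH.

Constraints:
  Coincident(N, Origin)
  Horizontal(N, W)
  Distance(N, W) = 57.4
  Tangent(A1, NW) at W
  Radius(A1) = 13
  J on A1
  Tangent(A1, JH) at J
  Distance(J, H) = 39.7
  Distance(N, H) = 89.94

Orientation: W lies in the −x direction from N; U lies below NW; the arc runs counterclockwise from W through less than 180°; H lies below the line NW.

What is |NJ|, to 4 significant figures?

71.35

N is at the origin; N and W share the same y with |NW| = 57.4 and W on the −x side, so W = (-57.40, 0.000). The tangent condition forces UW to be normal to NW, so U = W + (0, -13) = (-57.40, -13.00). Since UJ ⟂ JH (tangency), |UH| = √(13.0² + 39.7²) = 41.77 regardless of where J sits on A1. So H lies on both circle(N, 89.94) and circle(U, 41.77); the below-NW intersection is H = (-73.79, -51.43). J is the foot of the tangent from H: J = (-70.35, -11.87).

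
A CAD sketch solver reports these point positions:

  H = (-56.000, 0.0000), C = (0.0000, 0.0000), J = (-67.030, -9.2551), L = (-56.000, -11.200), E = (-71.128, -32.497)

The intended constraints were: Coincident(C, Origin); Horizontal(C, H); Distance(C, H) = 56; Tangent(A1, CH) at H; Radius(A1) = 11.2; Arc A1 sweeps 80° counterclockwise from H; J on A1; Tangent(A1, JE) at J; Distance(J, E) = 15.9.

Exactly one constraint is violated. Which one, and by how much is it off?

Distance(J, E) = 15.9 — off by 7.70.

C = (0.00, 0.00) ✓; C.y = 0.00, H.y = 0.00 ✓; |CH| = 56.00 ✓; ∠(LH, HC) = 90.00° ✓; |LH| = 11.20 ✓; bearing(L→J) − bearing(L→H) = 80.00° ✓; |LJ| = 11.20 ✓; ∠(LJ, JE) = 90.00° ✓; |JE| = 23.60 ✗.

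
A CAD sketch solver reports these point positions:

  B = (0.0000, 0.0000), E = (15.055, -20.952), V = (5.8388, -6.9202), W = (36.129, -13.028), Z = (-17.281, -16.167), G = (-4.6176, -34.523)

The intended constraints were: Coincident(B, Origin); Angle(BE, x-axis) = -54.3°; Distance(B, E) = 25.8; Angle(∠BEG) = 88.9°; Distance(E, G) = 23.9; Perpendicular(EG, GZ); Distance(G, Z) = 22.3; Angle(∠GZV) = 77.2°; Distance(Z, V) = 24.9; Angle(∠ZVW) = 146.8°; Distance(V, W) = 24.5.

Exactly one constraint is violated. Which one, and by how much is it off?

Distance(V, W) = 24.5 — off by 6.40.

B = (0.00, 0.00) ✓; BE at -54.30° ✓; |BE| = 25.80 ✓; ∠BEG = 88.90° ✓; |EG| = 23.90 ✓; ∠(EG, GZ) = 90.00° ✓; |GZ| = 22.30 ✓; ∠GZV = 77.20° ✓; |ZV| = 24.90 ✓; ∠ZVW = 146.8° ✓; |VW| = 30.90 ✗.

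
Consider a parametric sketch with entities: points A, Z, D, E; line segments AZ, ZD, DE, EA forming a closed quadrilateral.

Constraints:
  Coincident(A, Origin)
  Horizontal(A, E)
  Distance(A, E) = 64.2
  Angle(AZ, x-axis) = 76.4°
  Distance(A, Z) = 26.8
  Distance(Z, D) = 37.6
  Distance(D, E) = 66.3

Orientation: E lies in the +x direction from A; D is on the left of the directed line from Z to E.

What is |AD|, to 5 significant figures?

63.110

Checks: |AE| = 64.20 ✓; |AZ| = 26.80 ✓; |ZD| = 37.60 ✓; |DE| = 66.30 ✓.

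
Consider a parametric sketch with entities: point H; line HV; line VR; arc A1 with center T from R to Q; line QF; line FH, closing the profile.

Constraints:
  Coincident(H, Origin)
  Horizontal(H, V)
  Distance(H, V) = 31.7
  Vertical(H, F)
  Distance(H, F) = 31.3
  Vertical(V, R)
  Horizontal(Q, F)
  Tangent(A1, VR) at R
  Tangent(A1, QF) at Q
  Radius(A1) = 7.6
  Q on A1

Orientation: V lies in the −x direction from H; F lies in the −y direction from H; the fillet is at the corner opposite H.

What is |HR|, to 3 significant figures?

39.6

H is at the origin; HV is horizontal with |HV| = 31.7 and V on the −x side, so V = (-31.7, 0.00). H and F share the same x with |HF| = 31.3 and F on the −y side, so F = (0.00, -31.3). The virtual corner opposite H is at (-31.7, -31.3). The tangent condition forces TR to be normal to VR and the tangent condition forces TQ to be normal to QF, with radius 7.6, so the center T sits 7.6 in from both sides at T = (-24.1, -23.7). That places the tangent points at R = (-31.7, -23.7) on VR and Q = (-24.1, -31.3) on QF. Then |HR| = |R − H| = 39.6.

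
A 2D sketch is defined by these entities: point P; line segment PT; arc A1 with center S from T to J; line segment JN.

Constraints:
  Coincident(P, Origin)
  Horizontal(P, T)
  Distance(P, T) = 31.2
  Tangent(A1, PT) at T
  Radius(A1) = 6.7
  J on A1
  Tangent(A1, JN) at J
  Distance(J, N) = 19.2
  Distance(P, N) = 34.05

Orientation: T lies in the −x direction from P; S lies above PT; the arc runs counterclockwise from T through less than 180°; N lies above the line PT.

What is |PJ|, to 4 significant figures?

25.28

Checks: |SJ| = 6.700 ✓; ∠(SJ, JN) = 90.00° ✓; |JN| = 19.20 ✓; |PN| = 34.05 ✓.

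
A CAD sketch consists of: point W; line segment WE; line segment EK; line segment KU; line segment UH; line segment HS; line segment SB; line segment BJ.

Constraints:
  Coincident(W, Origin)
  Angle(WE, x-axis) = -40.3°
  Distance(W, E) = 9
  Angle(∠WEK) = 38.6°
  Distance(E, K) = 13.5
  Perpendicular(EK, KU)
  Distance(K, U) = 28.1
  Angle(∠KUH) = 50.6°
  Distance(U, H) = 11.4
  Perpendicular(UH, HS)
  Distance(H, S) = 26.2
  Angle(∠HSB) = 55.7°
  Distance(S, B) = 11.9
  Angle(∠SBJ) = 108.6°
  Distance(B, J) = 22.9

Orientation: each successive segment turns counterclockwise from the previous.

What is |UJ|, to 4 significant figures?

8.175

W is at the origin; WE runs at -40.3° with length 9.0, so E = (6.864, -5.821). ∠WEK = 38.6° gives EK at 101.1° from the x-axis; with |EK| = 13.5, K = (4.265, 7.426). EK ⟂ KU, so KU runs at -168.9°; with |KU| = 28.1, U = (-23.31, 2.016). ∠KUH = 50.6° gives UH at -39.50° from the x-axis; with |UH| = 11.4, H = (-14.51, -5.235). UH ⟂ HS, so HS runs at 50.50°; with |HS| = 26.2, S = (2.152, 14.98). ∠HSB = 55.7° gives SB at 174.8° from the x-axis; with |SB| = 11.9, B = (-9.699, 16.06). ∠SBJ = 108.6° gives BJ at -113.8° from the x-axis; with |BJ| = 22.9, J = (-18.94, -4.892). Then |UJ| = |J − U| = 8.175.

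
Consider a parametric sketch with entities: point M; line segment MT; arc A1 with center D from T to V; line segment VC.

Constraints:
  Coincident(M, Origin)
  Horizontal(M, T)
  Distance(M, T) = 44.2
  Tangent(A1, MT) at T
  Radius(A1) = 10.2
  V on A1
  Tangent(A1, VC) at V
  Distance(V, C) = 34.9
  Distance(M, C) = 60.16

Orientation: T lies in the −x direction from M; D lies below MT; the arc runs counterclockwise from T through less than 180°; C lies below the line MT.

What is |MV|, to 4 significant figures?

55.38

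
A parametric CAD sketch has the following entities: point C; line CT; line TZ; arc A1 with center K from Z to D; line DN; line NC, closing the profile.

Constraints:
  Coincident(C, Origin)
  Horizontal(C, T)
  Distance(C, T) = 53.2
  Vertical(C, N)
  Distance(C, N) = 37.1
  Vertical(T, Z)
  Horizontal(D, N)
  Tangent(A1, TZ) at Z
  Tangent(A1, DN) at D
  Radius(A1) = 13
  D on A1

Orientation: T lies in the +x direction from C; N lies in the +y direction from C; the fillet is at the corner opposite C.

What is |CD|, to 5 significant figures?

54.703

C is at the origin; C and T share the same y with |CT| = 53.2 and T on the +x side, so T = (53.200, 0.0000). C and N share the same x with |CN| = 37.1 and N on the +y side, so N = (0.0000, 37.100). The virtual corner opposite C is at (53.200, 37.100). Since A1 is tangent to TZ there, KZ ⟂ TZ and the tangent condition forces KD to be normal to DN, with radius 13.0, so the center K sits 13.0 in from both sides at K = (40.200, 24.100). That places the tangent points at Z = (53.200, 24.100) on TZ and D = (40.200, 37.100) on DN. Then |CD| = |D − C| = 54.703.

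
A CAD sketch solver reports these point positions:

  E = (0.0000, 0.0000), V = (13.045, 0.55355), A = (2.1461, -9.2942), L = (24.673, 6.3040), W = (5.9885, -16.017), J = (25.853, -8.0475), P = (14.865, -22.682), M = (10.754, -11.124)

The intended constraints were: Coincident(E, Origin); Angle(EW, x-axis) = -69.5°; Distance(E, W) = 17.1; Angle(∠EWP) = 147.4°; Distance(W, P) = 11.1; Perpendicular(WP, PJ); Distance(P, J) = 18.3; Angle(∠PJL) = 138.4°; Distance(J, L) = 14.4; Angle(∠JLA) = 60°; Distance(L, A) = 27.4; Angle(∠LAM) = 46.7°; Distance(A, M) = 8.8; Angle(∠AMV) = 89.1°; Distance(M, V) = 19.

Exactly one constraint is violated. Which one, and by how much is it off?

Distance(M, V) = 19 — off by 7.10.

E = (0.00, 0.00) ✓; EW at -69.50° ✓; |EW| = 17.10 ✓; ∠EWP = 147.4° ✓; |WP| = 11.10 ✓; ∠(WP, PJ) = 90.00° ✓; |PJ| = 18.30 ✓; ∠PJL = 138.4° ✓; |JL| = 14.40 ✓; ∠JLA = 60.00° ✓; |LA| = 27.40 ✓; ∠LAM = 46.70° ✓; |AM| = 8.800 ✓; ∠AMV = 89.10° ✓; |MV| = 11.90 ✗.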